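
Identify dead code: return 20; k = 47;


statement follows a return and is unreachable
Dead: 'k = 47'


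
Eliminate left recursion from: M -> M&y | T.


Left-recursive alternatives: M&y; non-recursive: T
Introduce M': M -> TM', M' -> &yM' | ε


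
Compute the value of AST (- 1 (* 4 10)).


Evaluate inner: (* 4 10) = 40
Evaluate root: (- 1 40) = -39
Result: -39


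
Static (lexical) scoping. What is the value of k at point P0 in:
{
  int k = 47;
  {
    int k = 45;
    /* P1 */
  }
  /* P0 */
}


k declared in the same block as P0
k = 47


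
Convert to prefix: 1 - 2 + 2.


left-to-right (same/higher precedence on left): tree is (+ (- 1 2) 2)
Prefix: + - 1 2 2


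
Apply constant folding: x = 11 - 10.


11 - 10 = 1 at compile time
Optimized: x = 1


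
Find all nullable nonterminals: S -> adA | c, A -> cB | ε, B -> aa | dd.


A nonterminal is nullable iff some alternative derives ε (directly, or every symbol in it is nullable)
Nullable: {A}


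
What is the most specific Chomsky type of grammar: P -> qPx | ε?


Single nonterminal LHS, but q^n x^n is not regular
Classification: Type 2 (Context-Free)


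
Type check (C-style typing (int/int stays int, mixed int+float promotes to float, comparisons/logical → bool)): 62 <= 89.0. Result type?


Operand types: int <= float
Rule: comparison yields bool
Result type: bool


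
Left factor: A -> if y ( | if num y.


Common prefix: 'if'
Factored: A -> if A', A' -> y ( | num y


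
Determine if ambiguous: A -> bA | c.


right-linear, alternatives start with distinct terminals 'b' vs 'c': unique leftmost derivation
Unambiguous


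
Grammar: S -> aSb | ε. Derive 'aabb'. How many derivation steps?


Derivation: S => aSb => aaSbb => aabb
Steps: 3


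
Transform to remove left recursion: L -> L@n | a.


Left-recursive alternatives: L@n; non-recursive: a
Introduce L': L -> aL', L' -> @nL' | ε


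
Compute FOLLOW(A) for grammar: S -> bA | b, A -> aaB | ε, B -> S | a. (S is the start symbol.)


$ ∈ FOLLOW(S). For each A -> αBβ: add FIRST(β)\{ε} to FOLLOW(B); if β nullable, add FOLLOW(A).
FOLLOW(A) = {$}


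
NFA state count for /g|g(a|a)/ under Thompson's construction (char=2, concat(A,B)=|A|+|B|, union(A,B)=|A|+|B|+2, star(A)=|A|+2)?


Syntax tree has 4 char leaf(s), 2 union(s), 0 star(s)
chars contribute 4×2 = 8; each union adds +2; each star adds +2
Total: 8 + 4 + 0 = 12 states


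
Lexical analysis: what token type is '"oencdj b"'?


Pattern: double-quoted sequence
Type: STRING_LITERAL


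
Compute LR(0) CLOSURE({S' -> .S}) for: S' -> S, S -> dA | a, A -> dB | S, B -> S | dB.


Start: S' -> .S
For each item with dot before a nonterminal B, add B -> .γ for every B-production
Closure: [S' -> .S, S -> .dA, S -> .a]


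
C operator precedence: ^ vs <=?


'<=' is relational (level 7); '^' is bitwise XOR (level 4)
Higher level binds tighter
'<=' has higher precedence than '^'


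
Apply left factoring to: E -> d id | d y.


Common prefix: 'd'
Factored: E -> d E', E' -> id | y


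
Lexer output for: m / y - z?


Scan left to right, longest-match per lexeme
Tokens: ID(m), OP(/), ID(y), OP(-), ID(z)


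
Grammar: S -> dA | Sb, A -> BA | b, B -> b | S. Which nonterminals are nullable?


A nonterminal is nullable iff some alternative derives ε (directly, or every symbol in it is nullable)
Nullable: {}


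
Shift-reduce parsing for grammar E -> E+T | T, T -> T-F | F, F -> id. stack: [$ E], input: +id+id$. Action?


shift '+' to continue E -> E+T
Action: shift


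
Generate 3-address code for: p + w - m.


Break into single-operator statements:
t1 = p + w
t2 = t1 - m


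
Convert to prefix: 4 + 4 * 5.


'*' binds tighter: tree is (+ 4 (* 4 5))
Prefix: + 4 * 4 5


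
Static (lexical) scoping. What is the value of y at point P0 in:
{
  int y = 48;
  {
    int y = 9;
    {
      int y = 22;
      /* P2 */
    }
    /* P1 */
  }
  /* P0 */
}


y declared in the same block as P0
y = 48


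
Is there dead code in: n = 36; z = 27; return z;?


n is assigned but never read
Dead: 'n = 36'


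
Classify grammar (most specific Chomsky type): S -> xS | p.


Right-linear: every RHS is a terminal or a terminal followed by one nonterminal
Classification: Type 3 (Regular)


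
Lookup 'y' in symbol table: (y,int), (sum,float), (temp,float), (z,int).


Lookup 'y' → type int


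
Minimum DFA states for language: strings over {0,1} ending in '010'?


Track the longest suffix of input matching a prefix of '010': 4 classes (prefixes of length 0..3)
Minimal DFA: 4 states


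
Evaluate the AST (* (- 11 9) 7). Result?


Evaluate inner: (- 11 9) = 2
Evaluate root: (* 2 7) = 14
Result: 14


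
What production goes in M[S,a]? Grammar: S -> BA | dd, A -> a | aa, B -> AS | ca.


For [S, a]: 'a' ∈ FIRST(BA)
Entry: S -> BA


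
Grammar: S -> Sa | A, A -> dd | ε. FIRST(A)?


Per alternative of A: FIRST(dd) = {d}; FIRST(ε) = {ε}
FIRST(A) = {d, ε}


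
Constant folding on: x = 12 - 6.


12 - 6 = 6 at compile time
Optimized: x = 6


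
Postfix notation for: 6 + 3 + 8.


Left to right (same or higher precedence on left)
Postfix: 6 3 + 8 +


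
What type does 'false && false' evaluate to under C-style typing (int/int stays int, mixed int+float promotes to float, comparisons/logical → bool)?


Operand types: bool && bool
Rule: logical operators take bool operands and yield bool
Result type: bool


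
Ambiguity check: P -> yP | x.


right-linear, alternatives start with distinct terminals 'y' vs 'x': unique leftmost derivation
Unambiguous


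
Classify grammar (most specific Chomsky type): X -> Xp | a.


Left-linear: every RHS is a terminal or one nonterminal followed by a terminal
Classification: Type 3 (Regular)


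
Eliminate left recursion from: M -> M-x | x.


Left-recursive alternatives: M-x; non-recursive: x
Introduce M': M -> xM', M' -> -xM' | ε


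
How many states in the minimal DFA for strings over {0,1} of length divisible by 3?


Track length mod 3: states 0..2, accept at 0
Minimal DFA: 3 states


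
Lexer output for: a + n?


Scan left to right, longest-match per lexeme
Tokens: ID(a), OP(+), ID(n)


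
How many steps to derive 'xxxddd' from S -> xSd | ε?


Derivation: S => xSd => xxSdd => xxxSddd => xxxddd
Steps: 4


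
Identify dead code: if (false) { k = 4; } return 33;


condition is constant false, so the whole block is unreachable
Dead: 'if (false) { k = 4; }'


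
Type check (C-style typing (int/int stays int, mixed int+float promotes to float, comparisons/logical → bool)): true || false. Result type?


Operand types: bool || bool
Rule: logical operators take bool operands and yield bool
Result type: bool


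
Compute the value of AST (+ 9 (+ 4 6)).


Evaluate inner: (+ 4 6) = 10
Evaluate root: (+ 9 10) = 19
Result: 19


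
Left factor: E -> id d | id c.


Common prefix: 'id'
Factored: E -> id E', E' -> d | c


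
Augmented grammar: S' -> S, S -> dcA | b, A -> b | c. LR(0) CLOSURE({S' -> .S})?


Start: S' -> .S
For each item with dot before a nonterminal B, add B -> .γ for every B-production
Closure: [S' -> .S, S -> .dcA, S -> .b]


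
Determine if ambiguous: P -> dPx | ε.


balanced d^n…x^n: each string has a unique parse
Unambiguous


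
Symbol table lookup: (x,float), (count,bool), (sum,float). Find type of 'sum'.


Lookup 'sum' → type float


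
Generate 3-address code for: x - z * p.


Break into single-operator statements:
t1 = z * p
t2 = x - t1


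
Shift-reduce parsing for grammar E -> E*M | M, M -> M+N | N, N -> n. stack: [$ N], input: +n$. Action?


'N' (not preceded by M+) is the handle for M -> N
Action: reduce (M -> N)


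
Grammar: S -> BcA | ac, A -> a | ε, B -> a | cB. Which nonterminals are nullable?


A nonterminal is nullable iff some alternative derives ε (directly, or every symbol in it is nullable)
Nullable: {A}


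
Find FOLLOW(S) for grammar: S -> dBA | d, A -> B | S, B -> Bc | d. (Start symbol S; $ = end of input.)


$ ∈ FOLLOW(S). For each A -> αBβ: add FIRST(β)\{ε} to FOLLOW(B); if β nullable, add FOLLOW(A).
FOLLOW(S) = {$}


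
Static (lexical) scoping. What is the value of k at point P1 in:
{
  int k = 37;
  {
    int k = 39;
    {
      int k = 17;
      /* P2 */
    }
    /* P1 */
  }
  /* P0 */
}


k declared in the same block as P1
k = 39


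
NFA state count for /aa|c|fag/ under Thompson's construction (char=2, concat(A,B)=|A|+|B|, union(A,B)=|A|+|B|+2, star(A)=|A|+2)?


Syntax tree has 6 char leaf(s), 2 union(s), 0 star(s)
chars contribute 6×2 = 12; each union adds +2; each star adds +2
Total: 12 + 4 + 0 = 16 states


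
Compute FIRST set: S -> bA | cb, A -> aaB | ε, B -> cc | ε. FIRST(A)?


Per alternative of A: FIRST(aaB) = {a}; FIRST(ε) = {ε}
FIRST(A) = {a, ε}


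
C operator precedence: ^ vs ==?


'==' is equality (level 6); '^' is bitwise XOR (level 4)
Higher level binds tighter
'==' has higher precedence than '^'


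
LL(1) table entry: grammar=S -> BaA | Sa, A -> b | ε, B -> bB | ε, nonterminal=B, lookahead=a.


For [B, a]: ε is nullable and 'a' ∈ FOLLOW(B)
Entry: B -> ε


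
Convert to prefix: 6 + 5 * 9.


'*' binds tighter: tree is (+ 6 (* 5 9))
Prefix: + 6 * 5 9


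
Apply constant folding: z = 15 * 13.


15 * 13 = 195 at compile time
Optimized: z = 195


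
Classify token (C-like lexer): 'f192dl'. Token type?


Pattern: letter/underscore followed by alphanumerics, not a keyword
Type: IDENTIFIER


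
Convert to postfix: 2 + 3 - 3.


Left to right (same or higher precedence on left)
Postfix: 2 3 + 3 -


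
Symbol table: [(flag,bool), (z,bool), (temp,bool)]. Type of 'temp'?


Lookup 'temp' → type bool


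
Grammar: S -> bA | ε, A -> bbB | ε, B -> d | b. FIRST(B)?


Per alternative of B: FIRST(d) = {d}; FIRST(b) = {b}
FIRST(B) = {b, d}


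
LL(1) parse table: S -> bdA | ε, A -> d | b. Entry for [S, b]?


For [S, b]: 'b' ∈ FIRST(bdA)
Entry: S -> bdA


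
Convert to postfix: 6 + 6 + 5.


Left to right (same or higher precedence on left)
Postfix: 6 6 + 5 +


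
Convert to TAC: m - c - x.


Break into single-operator statements:
t1 = m - c
t2 = t1 - x


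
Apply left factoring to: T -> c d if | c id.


Common prefix: 'c'
Factored: T -> c T', T' -> d if | id


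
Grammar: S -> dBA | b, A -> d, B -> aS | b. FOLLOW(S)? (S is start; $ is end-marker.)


$ ∈ FOLLOW(S). For each A -> αBβ: add FIRST(β)\{ε} to FOLLOW(B); if β nullable, add FOLLOW(A).
FOLLOW(S) = {$, d}


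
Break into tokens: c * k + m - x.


Scan left to right, longest-match per lexeme
Tokens: ID(c), OP(*), ID(k), OP(+), ID(m), OP(-), ID(x)


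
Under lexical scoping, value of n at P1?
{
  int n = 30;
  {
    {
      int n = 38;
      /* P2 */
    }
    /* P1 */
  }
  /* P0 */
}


P1's block does not declare n; resolves to the enclosing declaration at depth 0
n = 30


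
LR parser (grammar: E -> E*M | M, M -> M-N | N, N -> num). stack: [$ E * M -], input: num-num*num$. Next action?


no handle; shift 'num'
Action: shift


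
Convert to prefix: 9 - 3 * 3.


'*' binds tighter: tree is (- 9 (* 3 3))
Prefix: - 9 * 3 3


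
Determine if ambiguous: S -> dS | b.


right-linear, alternatives start with distinct terminals 'd' vs 'b': unique leftmost derivation
Unambiguous


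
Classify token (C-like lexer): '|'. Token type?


Pattern: operator symbol
Type: OPERATOR


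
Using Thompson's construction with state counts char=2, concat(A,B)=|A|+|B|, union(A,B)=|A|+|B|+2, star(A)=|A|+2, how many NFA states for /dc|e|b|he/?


Syntax tree has 6 char leaf(s), 3 union(s), 0 star(s)
chars contribute 6×2 = 12; each union adds +2; each star adds +2
Total: 12 + 6 + 0 = 18 states


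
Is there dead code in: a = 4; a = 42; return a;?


first assignment to a is overwritten before any read
Dead: 'a = 4'


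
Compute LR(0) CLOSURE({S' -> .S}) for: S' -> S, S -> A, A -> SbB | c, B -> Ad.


Start: S' -> .S
For each item with dot before a nonterminal B, add B -> .γ for every B-production
Closure: [S' -> .S, S -> .A, A -> .SbB, A -> .c]


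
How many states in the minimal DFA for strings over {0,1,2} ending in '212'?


Track the longest suffix of input matching a prefix of '212': 4 classes (prefixes of length 0..3)
Minimal DFA: 4 states


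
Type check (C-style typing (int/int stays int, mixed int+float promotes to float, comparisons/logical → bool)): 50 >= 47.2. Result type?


Operand types: int >= float
Rule: comparison yields bool
Result type: bool


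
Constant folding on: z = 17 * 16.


17 * 16 = 272 at compile time
Optimized: z = 272


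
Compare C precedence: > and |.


'>' is relational (level 7); '|' is bitwise OR (level 3)
Higher level binds tighter
'>' has higher precedence than '|'


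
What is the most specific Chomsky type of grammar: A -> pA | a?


Right-linear: every RHS is a terminal or a terminal followed by one nonterminal
Classification: Type 3 (Regular)


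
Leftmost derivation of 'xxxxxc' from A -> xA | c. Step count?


Derivation: A => xA => xxA => xxxA => xxxxA => xxxxxA => xxxxxc
Steps: 6


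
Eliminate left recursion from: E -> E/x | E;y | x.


Left-recursive alternatives: E/x, E;y; non-recursive: x
Introduce E': E -> xE', E' -> /xE' | ;yE' | ε


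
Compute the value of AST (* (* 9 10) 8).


Evaluate inner: (* 9 10) = 90
Evaluate root: (* 90 8) = 720
Result: 720


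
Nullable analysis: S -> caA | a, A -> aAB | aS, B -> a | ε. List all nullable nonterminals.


A nonterminal is nullable iff some alternative derives ε (directly, or every symbol in it is nullable)
Nullable: {B}


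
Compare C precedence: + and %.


'%' is multiplicative (level 10); '+' is additive (level 9)
Higher level binds tighter
'%' has higher precedence than '+'


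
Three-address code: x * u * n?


Break into single-operator statements:
t1 = x * u
t2 = t1 * n


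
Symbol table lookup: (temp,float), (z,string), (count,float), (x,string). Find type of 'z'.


Lookup 'z' → type string


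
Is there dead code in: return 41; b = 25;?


statement follows a return and is unreachable
Dead: 'b = 25'


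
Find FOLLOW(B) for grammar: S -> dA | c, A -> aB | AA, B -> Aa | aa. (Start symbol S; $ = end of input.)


$ ∈ FOLLOW(S). For each A -> αBβ: add FIRST(β)\{ε} to FOLLOW(B); if β nullable, add FOLLOW(A).
FOLLOW(B) = {$, a}


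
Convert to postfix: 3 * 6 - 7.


Left to right (same or higher precedence on left)
Postfix: 3 6 * 7 -


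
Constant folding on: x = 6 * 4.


6 * 4 = 24 at compile time
Optimized: x = 24


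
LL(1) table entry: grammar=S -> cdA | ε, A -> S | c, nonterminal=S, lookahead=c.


For [S, c]: 'c' ∈ FIRST(cdA)
Entry: S -> cdA


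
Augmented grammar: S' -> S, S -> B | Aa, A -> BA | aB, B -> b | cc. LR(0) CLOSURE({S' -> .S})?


Start: S' -> .S
For each item with dot before a nonterminal B, add B -> .γ for every B-production
Closure: [S' -> .S, S -> .B, S -> .Aa, B -> .b, B -> .cc, A -> .BA, A -> .aB]


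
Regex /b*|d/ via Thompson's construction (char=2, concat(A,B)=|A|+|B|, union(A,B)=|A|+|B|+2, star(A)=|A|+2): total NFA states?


Syntax tree has 2 char leaf(s), 1 union(s), 1 star(s)
chars contribute 2×2 = 4; each union adds +2; each star adds +2
Total: 4 + 2 + 2 = 8 states


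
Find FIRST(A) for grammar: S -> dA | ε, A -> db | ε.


Per alternative of A: FIRST(db) = {d}; FIRST(ε) = {ε}
FIRST(A) = {d, ε}


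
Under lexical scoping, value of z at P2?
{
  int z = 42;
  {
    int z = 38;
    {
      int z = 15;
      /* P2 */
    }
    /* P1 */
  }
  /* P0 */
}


z declared in the same block as P2
z = 15


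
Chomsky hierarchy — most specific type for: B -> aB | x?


Right-linear: every RHS is a terminal or a terminal followed by one nonterminal
Classification: Type 3 (Regular)


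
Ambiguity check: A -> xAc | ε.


balanced x^n…c^n: each string has a unique parse
Unambiguous


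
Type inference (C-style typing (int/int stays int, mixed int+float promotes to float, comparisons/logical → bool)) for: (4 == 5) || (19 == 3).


Operand types: bool || bool
Rule: logical operators take bool operands and yield bool
Result type: bool


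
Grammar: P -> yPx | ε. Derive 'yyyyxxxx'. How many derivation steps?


Derivation: P => yPx => yyPxx => yyyPxxx => yyyyPxxxx => yyyyxxxx
Steps: 5


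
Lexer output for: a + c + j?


Scan left to right, longest-match per lexeme
Tokens: ID(a), OP(+), ID(c), OP(+), ID(j)


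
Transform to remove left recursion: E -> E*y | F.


Left-recursive alternatives: E*y; non-recursive: F
Introduce E': E -> FE', E' -> *yE' | ε


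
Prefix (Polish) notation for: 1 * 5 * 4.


left-to-right (same/higher precedence on left): tree is (* (* 1 5) 4)
Prefix: * * 1 5 4


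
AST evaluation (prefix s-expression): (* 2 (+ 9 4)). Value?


Evaluate inner: (+ 9 4) = 13
Evaluate root: (* 2 13) = 26
Result: 26


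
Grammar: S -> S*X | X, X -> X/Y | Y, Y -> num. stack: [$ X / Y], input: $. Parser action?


handle 'X/Y' on top
Action: reduce (X -> X/Y)


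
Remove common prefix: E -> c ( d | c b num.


Common prefix: 'c'
Factored: E -> c E', E' -> ( d | b num


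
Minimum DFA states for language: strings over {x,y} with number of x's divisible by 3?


Track (count of x) mod 3: states 0..2, accept at 0
Minimal DFA: 3 states


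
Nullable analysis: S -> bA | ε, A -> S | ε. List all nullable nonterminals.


A nonterminal is nullable iff some alternative derives ε (directly, or every symbol in it is nullable)
Nullable: {A, S}


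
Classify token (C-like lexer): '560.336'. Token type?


Pattern: digits with a decimal point
Type: FLOAT_LITERAL


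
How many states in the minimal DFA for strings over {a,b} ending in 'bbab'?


Track the longest suffix of input matching a prefix of 'bbab': 5 classes (prefixes of length 0..4)
Minimal DFA: 5 states


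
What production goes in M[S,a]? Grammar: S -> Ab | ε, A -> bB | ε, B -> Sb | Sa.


For [S, a]: ε is nullable and 'a' ∈ FOLLOW(S)
Entry: S -> ε


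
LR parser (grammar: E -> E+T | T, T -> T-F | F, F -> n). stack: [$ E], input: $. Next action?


start symbol E on stack, input exhausted
Action: accept


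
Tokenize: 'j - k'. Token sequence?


Scan left to right, longest-match per lexeme
Tokens: ID(j), OP(-), ID(k)


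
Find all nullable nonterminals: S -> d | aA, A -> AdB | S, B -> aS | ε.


A nonterminal is nullable iff some alternative derives ε (directly, or every symbol in it is nullable)
Nullable: {B}


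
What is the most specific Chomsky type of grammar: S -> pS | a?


Right-linear: every RHS is a terminal or a terminal followed by one nonterminal
Classification: Type 3 (Regular)


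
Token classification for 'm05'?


Pattern: letter/underscore followed by alphanumerics, not a keyword
Type: IDENTIFIER


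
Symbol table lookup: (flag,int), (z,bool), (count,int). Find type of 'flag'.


Lookup 'flag' → type int


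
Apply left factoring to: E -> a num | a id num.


Common prefix: 'a'
Factored: E -> a E', E' -> num | id num


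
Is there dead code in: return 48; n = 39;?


statement follows a return and is unreachable
Dead: 'n = 39'


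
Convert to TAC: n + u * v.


Break into single-operator statements:
t1 = u * v
t2 = n + t1


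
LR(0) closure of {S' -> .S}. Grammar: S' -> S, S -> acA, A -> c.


Start: S' -> .S
For each item with dot before a nonterminal B, add B -> .γ for every B-production
Closure: [S' -> .S, S -> .acA]


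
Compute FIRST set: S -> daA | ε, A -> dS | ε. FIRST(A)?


Per alternative of A: FIRST(dS) = {d}; FIRST(ε) = {ε}
FIRST(A) = {d, ε}


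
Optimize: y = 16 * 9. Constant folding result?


16 * 9 = 144 at compile time
Optimized: y = 144


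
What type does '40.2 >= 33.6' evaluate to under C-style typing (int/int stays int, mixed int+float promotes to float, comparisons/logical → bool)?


Operand types: float >= float
Rule: comparison yields bool
Result type: bool


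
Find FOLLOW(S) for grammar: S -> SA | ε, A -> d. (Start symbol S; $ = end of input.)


$ ∈ FOLLOW(S). For each A -> αBβ: add FIRST(β)\{ε} to FOLLOW(B); if β nullable, add FOLLOW(A).
FOLLOW(S) = {$, d}


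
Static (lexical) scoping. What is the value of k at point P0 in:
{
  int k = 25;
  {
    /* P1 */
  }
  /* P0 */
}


k declared in the same block as P0
k = 25


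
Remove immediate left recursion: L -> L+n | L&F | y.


Left-recursive alternatives: L+n, L&F; non-recursive: y
Introduce L': L -> yL', L' -> +nL' | &FL' | ε


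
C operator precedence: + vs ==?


'+' is additive (level 9); '==' is equality (level 6)
Higher level binds tighter
'+' has higher precedence than '=='


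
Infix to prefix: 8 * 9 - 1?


left-to-right (same/higher precedence on left): tree is (- (* 8 9) 1)
Prefix: - * 8 9 1


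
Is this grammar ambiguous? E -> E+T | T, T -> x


precedence layered via separate nonterminal T: deterministic
Unambiguous


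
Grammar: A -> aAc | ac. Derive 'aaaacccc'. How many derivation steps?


Derivation: A => aAc => aaAcc => aaaAccc => aaaacccc
Steps: 4


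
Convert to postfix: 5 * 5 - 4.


Left to right (same or higher precedence on left)
Postfix: 5 5 * 4 -


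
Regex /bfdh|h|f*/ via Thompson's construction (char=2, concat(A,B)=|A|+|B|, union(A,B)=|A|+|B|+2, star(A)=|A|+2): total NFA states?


Syntax tree has 6 char leaf(s), 2 union(s), 1 star(s)
chars contribute 6×2 = 12; each union adds +2; each star adds +2
Total: 12 + 4 + 2 = 18 states


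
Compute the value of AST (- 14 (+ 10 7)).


Evaluate inner: (+ 10 7) = 17
Evaluate root: (- 14 17) = -3
Result: -3


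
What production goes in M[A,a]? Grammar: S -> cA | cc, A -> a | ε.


For [A, a]: 'a' ∈ FIRST(a)
Entry: A -> a


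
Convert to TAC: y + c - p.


Break into single-operator statements:
t1 = y + c
t2 = t1 - p


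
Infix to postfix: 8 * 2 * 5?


Left to right (same or higher precedence on left)
Postfix: 8 2 * 5 *


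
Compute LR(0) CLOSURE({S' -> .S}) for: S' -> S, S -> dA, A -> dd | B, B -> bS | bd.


Start: S' -> .S
For each item with dot before a nonterminal B, add B -> .γ for every B-production
Closure: [S' -> .S, S -> .dA]


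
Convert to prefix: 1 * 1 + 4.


left-to-right (same/higher precedence on left): tree is (+ (* 1 1) 4)
Prefix: + * 1 1 4


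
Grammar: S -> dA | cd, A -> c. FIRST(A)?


Per alternative of A: FIRST(c) = {c}
FIRST(A) = {c}


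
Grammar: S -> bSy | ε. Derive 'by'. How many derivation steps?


Derivation: S => bSy => by
Steps: 2


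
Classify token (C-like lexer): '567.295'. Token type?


Pattern: digits with a decimal point
Type: FLOAT_LITERAL


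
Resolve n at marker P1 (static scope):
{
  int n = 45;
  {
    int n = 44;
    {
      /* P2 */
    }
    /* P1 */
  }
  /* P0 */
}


n declared in the same block as P1
n = 44


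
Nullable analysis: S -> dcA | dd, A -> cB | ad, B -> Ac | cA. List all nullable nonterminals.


A nonterminal is nullable iff some alternative derives ε (directly, or every symbol in it is nullable)
Nullable: {}


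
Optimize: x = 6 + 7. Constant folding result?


6 + 7 = 13 at compile time
Optimized: x = 13


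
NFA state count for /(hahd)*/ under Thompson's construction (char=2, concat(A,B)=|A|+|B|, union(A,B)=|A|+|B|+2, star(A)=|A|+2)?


Syntax tree has 4 char leaf(s), 0 union(s), 1 star(s)
chars contribute 4×2 = 8; each union adds +2; each star adds +2
Total: 8 + 0 + 2 = 10 states


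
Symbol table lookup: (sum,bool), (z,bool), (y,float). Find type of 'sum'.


Lookup 'sum' → type bool


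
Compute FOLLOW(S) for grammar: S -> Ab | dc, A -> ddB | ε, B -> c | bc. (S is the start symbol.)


$ ∈ FOLLOW(S). For each A -> αBβ: add FIRST(β)\{ε} to FOLLOW(B); if β nullable, add FOLLOW(A).
FOLLOW(S) = {$}


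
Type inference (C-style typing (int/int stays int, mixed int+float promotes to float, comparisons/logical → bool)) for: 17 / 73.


Operand types: int / int
Rule: mixed int/float promotes to float; int/int stays int
Result type: int


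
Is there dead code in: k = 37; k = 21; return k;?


first assignment to k is overwritten before any read
Dead: 'k = 37'


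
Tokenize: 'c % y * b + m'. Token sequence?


Scan left to right, longest-match per lexeme
Tokens: ID(c), OP(%), ID(y), OP(*), ID(b), OP(+), ID(m)


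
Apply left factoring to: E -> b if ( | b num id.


Common prefix: 'b'
Factored: E -> b E', E' -> if ( | num id


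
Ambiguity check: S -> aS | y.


right-linear, alternatives start with distinct terminals 'a' vs 'y': unique leftmost derivation
Unambiguous


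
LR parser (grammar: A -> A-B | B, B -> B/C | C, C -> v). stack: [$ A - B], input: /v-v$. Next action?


'/' can extend B; shift to build B -> B/C
Action: shift


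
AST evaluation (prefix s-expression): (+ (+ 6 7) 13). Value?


Evaluate inner: (+ 6 7) = 13
Evaluate root: (+ 13 13) = 26
Result: 26


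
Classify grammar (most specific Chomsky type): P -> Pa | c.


Left-linear: every RHS is a terminal or one nonterminal followed by a terminal
Classification: Type 3 (Regular)


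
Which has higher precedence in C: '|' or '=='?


'==' is equality (level 6); '|' is bitwise OR (level 3)
Higher level binds tighter
'==' has higher precedence than '|'


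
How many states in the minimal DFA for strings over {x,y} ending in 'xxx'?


Track the longest suffix of input matching a prefix of 'xxx': 4 classes (prefixes of length 0..3)
Minimal DFA: 4 states


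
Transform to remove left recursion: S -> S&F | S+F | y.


Left-recursive alternatives: S&F, S+F; non-recursive: y
Introduce S': S -> yS', S' -> &FS' | +FS' | ε


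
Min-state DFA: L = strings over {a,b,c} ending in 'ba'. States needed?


Track the longest suffix of input matching a prefix of 'ba': 3 classes (prefixes of length 0..2)
Minimal DFA: 3 states


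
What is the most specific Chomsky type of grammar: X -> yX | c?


Right-linear: every RHS is a terminal or a terminal followed by one nonterminal
Classification: Type 3 (Regular)


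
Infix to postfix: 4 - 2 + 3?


Left to right (same or higher precedence on left)
Postfix: 4 2 - 3 +


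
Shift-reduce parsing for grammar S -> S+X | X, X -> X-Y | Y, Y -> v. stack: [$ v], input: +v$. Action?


'v' on top is the handle for Y -> v
Action: reduce (Y -> v)


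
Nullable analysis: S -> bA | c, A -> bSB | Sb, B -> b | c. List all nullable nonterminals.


A nonterminal is nullable iff some alternative derives ε (directly, or every symbol in it is nullable)
Nullable: {}


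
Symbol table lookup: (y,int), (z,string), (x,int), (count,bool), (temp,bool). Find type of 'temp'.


Lookup 'temp' → type bool


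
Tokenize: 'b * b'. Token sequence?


Scan left to right, longest-match per lexeme
Tokens: ID(b), OP(*), ID(b)


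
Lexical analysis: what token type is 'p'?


Pattern: letter/underscore followed by alphanumerics, not a keyword
Type: IDENTIFIER


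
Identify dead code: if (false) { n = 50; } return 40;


condition is constant false, so the whole block is unreachable
Dead: 'if (false) { n = 50; }'


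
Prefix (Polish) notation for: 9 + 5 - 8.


left-to-right (same/higher precedence on left): tree is (- (+ 9 5) 8)
Prefix: - + 9 5 8


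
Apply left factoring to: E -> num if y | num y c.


Common prefix: 'num'
Factored: E -> num E', E' -> if y | y c


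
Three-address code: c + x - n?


Break into single-operator statements:
t1 = c + x
t2 = t1 - n


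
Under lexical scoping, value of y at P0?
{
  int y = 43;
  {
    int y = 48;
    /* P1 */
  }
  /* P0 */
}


y declared in the same block as P0
y = 43


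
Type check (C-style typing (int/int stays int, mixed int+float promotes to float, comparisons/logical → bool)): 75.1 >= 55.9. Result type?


Operand types: float >= float
Rule: comparison yields bool
Result type: bool


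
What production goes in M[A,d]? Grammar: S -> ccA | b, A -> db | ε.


For [A, d]: 'd' ∈ FIRST(db)
Entry: A -> db


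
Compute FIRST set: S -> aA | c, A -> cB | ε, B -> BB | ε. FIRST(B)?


Per alternative of B: FIRST(BB) = {ε}; FIRST(ε) = {ε}
FIRST(B) = {ε}


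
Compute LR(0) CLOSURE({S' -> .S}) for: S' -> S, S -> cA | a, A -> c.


Start: S' -> .S
For each item with dot before a nonterminal B, add B -> .γ for every B-production
Closure: [S' -> .S, S -> .cA, S -> .a]


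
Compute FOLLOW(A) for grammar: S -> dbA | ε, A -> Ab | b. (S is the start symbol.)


$ ∈ FOLLOW(S). For each A -> αBβ: add FIRST(β)\{ε} to FOLLOW(B); if β nullable, add FOLLOW(A).
FOLLOW(A) = {$, b}


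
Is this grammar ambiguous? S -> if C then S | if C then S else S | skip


dangling else: 'if C then if C then skip else skip' parses two ways
Ambiguous


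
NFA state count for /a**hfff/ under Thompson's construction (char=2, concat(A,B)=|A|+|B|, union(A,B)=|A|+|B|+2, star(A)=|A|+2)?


Syntax tree has 5 char leaf(s), 0 union(s), 2 star(s)
chars contribute 5×2 = 10; each union adds +2; each star adds +2
Total: 10 + 0 + 4 = 14 states


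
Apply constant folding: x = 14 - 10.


14 - 10 = 4 at compile time
Optimized: x = 4


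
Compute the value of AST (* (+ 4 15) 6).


Evaluate inner: (+ 4 15) = 19
Evaluate root: (* 19 6) = 114
Result: 114


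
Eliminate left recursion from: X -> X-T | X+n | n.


Left-recursive alternatives: X-T, X+n; non-recursive: n
Introduce X': X -> nX', X' -> -TX' | +nX' | ε


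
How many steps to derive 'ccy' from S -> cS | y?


Derivation: S => cS => ccS => ccy
Steps: 3


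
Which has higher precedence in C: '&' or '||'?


'&' is bitwise AND (level 5); '||' is logical OR (level 1)
Higher level binds tighter
'&' has higher precedence than '||'


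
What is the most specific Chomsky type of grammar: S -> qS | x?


Right-linear: every RHS is a terminal or a terminal followed by one nonterminal
Classification: Type 3 (Regular)


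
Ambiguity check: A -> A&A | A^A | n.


'n&n^n' has two parse trees (no precedence encoded between & and ^)
Ambiguous


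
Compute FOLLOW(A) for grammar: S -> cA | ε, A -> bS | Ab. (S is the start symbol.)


$ ∈ FOLLOW(S). For each A -> αBβ: add FIRST(β)\{ε} to FOLLOW(B); if β nullable, add FOLLOW(A).
FOLLOW(A) = {$, b}


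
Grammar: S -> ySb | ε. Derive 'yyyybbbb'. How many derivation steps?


Derivation: S => ySb => yySbb => yyySbbb => yyyySbbbb => yyyybbbb
Steps: 5


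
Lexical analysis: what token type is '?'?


Pattern: operator symbol
Type: OPERATOR


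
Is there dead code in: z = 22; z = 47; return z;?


first assignment to z is overwritten before any read
Dead: 'z = 22'


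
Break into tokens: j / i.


Scan left to right, longest-match per lexeme
Tokens: ID(j), OP(/), ID(i)


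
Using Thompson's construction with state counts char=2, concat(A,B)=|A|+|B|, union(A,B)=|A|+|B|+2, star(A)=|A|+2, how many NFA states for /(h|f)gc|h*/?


Syntax tree has 5 char leaf(s), 2 union(s), 1 star(s)
chars contribute 5×2 = 10; each union adds +2; each star adds +2
Total: 10 + 4 + 2 = 16 states


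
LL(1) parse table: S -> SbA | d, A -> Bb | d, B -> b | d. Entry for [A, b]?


For [A, b]: 'b' ∈ FIRST(Bb)
Entry: A -> Bb


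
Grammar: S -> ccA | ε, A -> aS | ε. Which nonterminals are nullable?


A nonterminal is nullable iff some alternative derives ε (directly, or every symbol in it is nullable)
Nullable: {A, S}


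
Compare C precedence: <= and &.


'<=' is relational (level 7); '&' is bitwise AND (level 5)
Higher level binds tighter
'<=' has higher precedence than '&'


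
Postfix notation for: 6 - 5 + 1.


Left to right (same or higher precedence on left)
Postfix: 6 5 - 1 +


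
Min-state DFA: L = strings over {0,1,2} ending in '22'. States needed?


Track the longest suffix of input matching a prefix of '22': 3 classes (prefixes of length 0..2)
Minimal DFA: 3 states


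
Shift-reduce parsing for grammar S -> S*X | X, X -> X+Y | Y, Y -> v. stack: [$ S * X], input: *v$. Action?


handle 'S*X' on top; lookahead ∈ FOLLOW(S) = {*, $}
Action: reduce (S -> S*X)


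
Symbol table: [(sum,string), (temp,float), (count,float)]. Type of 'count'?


Lookup 'count' → type float


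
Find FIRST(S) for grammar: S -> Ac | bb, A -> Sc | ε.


Per alternative of S: FIRST(Ac) = {b, c}; FIRST(bb) = {b}
FIRST(S) = {b, c}


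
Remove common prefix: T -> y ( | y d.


Common prefix: 'y'
Factored: T -> y T', T' -> ( | d


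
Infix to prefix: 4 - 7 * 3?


'*' binds tighter: tree is (- 4 (* 7 3))
Prefix: - 4 * 7 3


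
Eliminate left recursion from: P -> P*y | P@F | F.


Left-recursive alternatives: P*y, P@F; non-recursive: F
Introduce P': P -> FP', P' -> *yP' | @FP' | ε


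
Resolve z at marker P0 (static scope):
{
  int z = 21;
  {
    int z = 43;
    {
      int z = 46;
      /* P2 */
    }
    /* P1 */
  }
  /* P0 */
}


z declared in the same block as P0
z = 21


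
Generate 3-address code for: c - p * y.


Break into single-operator statements:
t1 = p * y
t2 = c - t1


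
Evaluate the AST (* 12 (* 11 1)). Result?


Evaluate inner: (* 11 1) = 11
Evaluate root: (* 12 11) = 132
Result: 132


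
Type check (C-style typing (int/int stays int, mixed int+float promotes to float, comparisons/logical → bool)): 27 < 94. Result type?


Operand types: int < int
Rule: comparison yields bool
Result type: bool


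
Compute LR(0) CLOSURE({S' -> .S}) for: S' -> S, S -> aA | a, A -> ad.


Start: S' -> .S
For each item with dot before a nonterminal B, add B -> .γ for every B-production
Closure: [S' -> .S, S -> .aA, S -> .a]


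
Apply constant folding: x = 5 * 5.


5 * 5 = 25 at compile time
Optimized: x = 25


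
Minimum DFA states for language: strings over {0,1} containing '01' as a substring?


KMP-style automaton: 2 progress states + 1 absorbing accept = 3
Minimal DFA: 3 states


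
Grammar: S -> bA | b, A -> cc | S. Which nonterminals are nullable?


A nonterminal is nullable iff some alternative derives ε (directly, or every symbol in it is nullable)
Nullable: {}


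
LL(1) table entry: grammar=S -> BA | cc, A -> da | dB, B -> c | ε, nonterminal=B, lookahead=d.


For [B, d]: ε is nullable and 'd' ∈ FOLLOW(B)
Entry: B -> ε


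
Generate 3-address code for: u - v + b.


Break into single-operator statements:
t1 = u - v
t2 = t1 + b


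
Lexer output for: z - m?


Scan left to right, longest-match per lexeme
Tokens: ID(z), OP(-), ID(m)


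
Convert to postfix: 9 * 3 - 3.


Left to right (same or higher precedence on left)
Postfix: 9 3 * 3 -


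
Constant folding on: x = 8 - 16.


8 - 16 = -8 at compile time
Optimized: x = -8


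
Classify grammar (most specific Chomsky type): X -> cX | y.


Right-linear: every RHS is a terminal or a terminal followed by one nonterminal
Classification: Type 3 (Regular)


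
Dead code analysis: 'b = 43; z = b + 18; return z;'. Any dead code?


b is read by z's definition; z is returned
No dead code


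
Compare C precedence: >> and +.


'+' is additive (level 9); '>>' is shift (level 8)
Higher level binds tighter
'+' has higher precedence than '>>'


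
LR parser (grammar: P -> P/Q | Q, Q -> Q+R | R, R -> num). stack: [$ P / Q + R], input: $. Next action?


handle 'Q+R' on top
Action: reduce (Q -> Q+R)


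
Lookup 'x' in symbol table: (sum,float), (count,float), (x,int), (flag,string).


Lookup 'x' → type int


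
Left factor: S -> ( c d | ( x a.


Common prefix: '('
Factored: S -> ( S', S' -> c d | x a


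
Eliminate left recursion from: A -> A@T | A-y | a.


Left-recursive alternatives: A@T, A-y; non-recursive: a
Introduce A': A -> aA', A' -> @TA' | -yA' | ε


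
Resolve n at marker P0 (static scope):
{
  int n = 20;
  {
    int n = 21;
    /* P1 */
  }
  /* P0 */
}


n declared in the same block as P0
n = 20


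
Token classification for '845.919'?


Pattern: digits with a decimal point
Type: FLOAT_LITERAL


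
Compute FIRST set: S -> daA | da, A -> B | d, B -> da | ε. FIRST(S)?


Per alternative of S: FIRST(daA) = {d}; FIRST(da) = {d}
FIRST(S) = {d}


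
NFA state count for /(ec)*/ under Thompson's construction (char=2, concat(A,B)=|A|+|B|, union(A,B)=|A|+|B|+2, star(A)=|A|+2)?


Syntax tree has 2 char leaf(s), 0 union(s), 1 star(s)
chars contribute 2×2 = 4; each union adds +2; each star adds +2
Total: 4 + 0 + 2 = 6 states


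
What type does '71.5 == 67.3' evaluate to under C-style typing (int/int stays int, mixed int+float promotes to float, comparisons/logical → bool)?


Operand types: float == float
Rule: comparison yields bool
Result type: bool


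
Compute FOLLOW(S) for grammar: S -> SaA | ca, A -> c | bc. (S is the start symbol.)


$ ∈ FOLLOW(S). For each A -> αBβ: add FIRST(β)\{ε} to FOLLOW(B); if β nullable, add FOLLOW(A).
FOLLOW(S) = {$, a}


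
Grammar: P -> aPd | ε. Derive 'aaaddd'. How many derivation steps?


Derivation: P => aPd => aaPdd => aaaPddd => aaaddd
Steps: 4


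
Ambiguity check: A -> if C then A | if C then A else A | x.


dangling else: 'if C then if C then x else x' parses two ways
Ambiguous


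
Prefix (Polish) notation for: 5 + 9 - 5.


left-to-right (same/higher precedence on left): tree is (- (+ 5 9) 5)
Prefix: - + 5 9 5


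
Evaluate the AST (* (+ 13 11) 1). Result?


Evaluate inner: (+ 13 11) = 24
Evaluate root: (* 24 1) = 24
Result: 24


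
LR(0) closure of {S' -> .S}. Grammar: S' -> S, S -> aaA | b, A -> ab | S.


Start: S' -> .S
For each item with dot before a nonterminal B, add B -> .γ for every B-production
Closure: [S' -> .S, S -> .aaA, S -> .b]


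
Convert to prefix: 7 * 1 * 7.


left-to-right (same/higher precedence on left): tree is (* (* 7 1) 7)
Prefix: * * 7 1 7


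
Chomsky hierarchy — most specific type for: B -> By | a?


Left-linear: every RHS is a terminal or one nonterminal followed by a terminal
Classification: Type 3 (Regular)


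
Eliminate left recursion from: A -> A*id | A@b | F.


Left-recursive alternatives: A*id, A@b; non-recursive: F
Introduce A': A -> FA', A' -> *idA' | @bA' | ε


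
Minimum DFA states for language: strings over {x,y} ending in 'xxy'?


Track the longest suffix of input matching a prefix of 'xxy': 4 classes (prefixes of length 0..3)
Minimal DFA: 4 states


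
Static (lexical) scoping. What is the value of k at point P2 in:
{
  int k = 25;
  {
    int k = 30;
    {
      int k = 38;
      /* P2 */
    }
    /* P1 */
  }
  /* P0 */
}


k declared in the same block as P2
k = 38


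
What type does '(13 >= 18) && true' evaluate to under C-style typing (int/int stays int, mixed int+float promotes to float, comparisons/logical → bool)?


Operand types: bool && bool
Rule: logical operators take bool operands and yield bool
Result type: bool


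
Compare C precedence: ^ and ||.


'^' is bitwise XOR (level 4); '||' is logical OR (level 1)
Higher level binds tighter
'^' has higher precedence than '||'
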